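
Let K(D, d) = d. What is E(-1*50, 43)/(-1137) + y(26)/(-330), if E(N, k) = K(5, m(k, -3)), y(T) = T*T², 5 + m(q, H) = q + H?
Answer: -1110859/20845 ≈ -53.291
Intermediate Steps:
m(q, H) = -5 + H + q (m(q, H) = -5 + (q + H) = -5 + (H + q) = -5 + H + q)
y(T) = T³
E(N, k) = -8 + k (E(N, k) = -5 - 3 + k = -8 + k)
E(-1*50, 43)/(-1137) + y(26)/(-330) = (-8 + 43)/(-1137) + 26³/(-330) = 35*(-1/1137) + 17576*(-1/330) = -35/1137 - 8788/165 = -1110859/20845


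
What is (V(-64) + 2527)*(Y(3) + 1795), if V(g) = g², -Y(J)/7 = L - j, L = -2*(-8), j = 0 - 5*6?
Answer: 9755679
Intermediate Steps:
j = -30 (j = 0 - 30 = -30)
L = 16
Y(J) = -322 (Y(J) = -7*(16 - 1*(-30)) = -7*(16 + 30) = -7*46 = -322)
(V(-64) + 2527)*(Y(3) + 1795) = ((-64)² + 2527)*(-322 + 1795) = (4096 + 2527)*1473 = 6623*1473 = 9755679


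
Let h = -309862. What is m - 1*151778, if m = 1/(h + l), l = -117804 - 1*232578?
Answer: -100210513833/660244 ≈ -1.5178e+5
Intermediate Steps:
l = -350382 (l = -117804 - 232578 = -350382)
m = -1/660244 (m = 1/(-309862 - 350382) = 1/(-660244) = -1/660244 ≈ -1.5146e-6)
m - 1*151778 = -1/660244 - 1*151778 = -1/660244 - 151778 = -100210513833/660244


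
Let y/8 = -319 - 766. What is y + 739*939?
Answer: 685241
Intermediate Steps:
y = -8680 (y = 8*(-319 - 766) = 8*(-1085) = -8680)
y + 739*939 = -8680 + 739*939 = -8680 + 693921 = 685241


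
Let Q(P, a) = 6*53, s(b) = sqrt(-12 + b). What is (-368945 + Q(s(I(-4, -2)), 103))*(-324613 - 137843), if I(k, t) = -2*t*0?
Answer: 170473767912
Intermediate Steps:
I(k, t) = 0
Q(P, a) = 318
(-368945 + Q(s(I(-4, -2)), 103))*(-324613 - 137843) = (-368945 + 318)*(-324613 - 137843) = -368627*(-462456) = 170473767912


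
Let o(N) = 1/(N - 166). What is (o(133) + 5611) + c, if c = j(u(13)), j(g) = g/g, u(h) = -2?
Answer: 185195/33 ≈ 5612.0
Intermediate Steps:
o(N) = 1/(-166 + N)
j(g) = 1
c = 1
(o(133) + 5611) + c = (1/(-166 + 133) + 5611) + 1 = (1/(-33) + 5611) + 1 = (-1/33 + 5611) + 1 = 185162/33 + 1 = 185195/33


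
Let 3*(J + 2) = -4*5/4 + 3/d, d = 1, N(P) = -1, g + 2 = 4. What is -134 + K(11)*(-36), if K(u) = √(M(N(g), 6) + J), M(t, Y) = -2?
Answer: -134 - 12*I*√42 ≈ -134.0 - 77.769*I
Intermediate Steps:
g = 2 (g = -2 + 4 = 2)
J = -8/3 (J = -2 + (-4*5/4 + 3/1)/3 = -2 + (-20*¼ + 3*1)/3 = -2 + (-5 + 3)/3 = -2 + (⅓)*(-2) = -2 - ⅔ = -8/3 ≈ -2.6667)
K(u) = I*√42/3 (K(u) = √(-2 - 8/3) = √(-14/3) = I*√42/3)
-134 + K(11)*(-36) = -134 + (I*√42/3)*(-36) = -134 - 12*I*√42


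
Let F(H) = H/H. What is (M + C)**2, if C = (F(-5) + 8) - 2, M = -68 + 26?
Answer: 1225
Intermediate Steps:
F(H) = 1
M = -42
C = 7 (C = (1 + 8) - 2 = 9 - 2 = 7)
(M + C)**2 = (-42 + 7)**2 = (-35)**2 = 1225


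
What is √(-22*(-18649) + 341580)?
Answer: √751858 ≈ 867.10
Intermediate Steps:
√(-22*(-18649) + 341580) = √(410278 + 341580) = √751858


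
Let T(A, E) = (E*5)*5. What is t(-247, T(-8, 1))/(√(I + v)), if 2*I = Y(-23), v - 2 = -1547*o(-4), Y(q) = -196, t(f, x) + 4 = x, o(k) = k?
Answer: 21*√1523/3046 ≈ 0.26905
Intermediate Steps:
T(A, E) = 25*E (T(A, E) = (5*E)*5 = 25*E)
t(f, x) = -4 + x
v = 6190 (v = 2 - 1547*(-4) = 2 + 6188 = 6190)
I = -98 (I = (½)*(-196) = -98)
t(-247, T(-8, 1))/(√(I + v)) = (-4 + 25*1)/(√(-98 + 6190)) = (-4 + 25)/(√6092) = 21/((2*√1523)) = 21*(√1523/3046) = 21*√1523/3046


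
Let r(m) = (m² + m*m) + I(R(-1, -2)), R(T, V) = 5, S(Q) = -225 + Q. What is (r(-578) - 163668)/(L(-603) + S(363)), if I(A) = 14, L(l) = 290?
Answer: 252257/214 ≈ 1178.8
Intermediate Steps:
r(m) = 14 + 2*m² (r(m) = (m² + m*m) + 14 = (m² + m²) + 14 = 2*m² + 14 = 14 + 2*m²)
(r(-578) - 163668)/(L(-603) + S(363)) = ((14 + 2*(-578)²) - 163668)/(290 + (-225 + 363)) = ((14 + 2*334084) - 163668)/(290 + 138) = ((14 + 668168) - 163668)/428 = (668182 - 163668)*(1/428) = 504514*(1/428) = 252257/214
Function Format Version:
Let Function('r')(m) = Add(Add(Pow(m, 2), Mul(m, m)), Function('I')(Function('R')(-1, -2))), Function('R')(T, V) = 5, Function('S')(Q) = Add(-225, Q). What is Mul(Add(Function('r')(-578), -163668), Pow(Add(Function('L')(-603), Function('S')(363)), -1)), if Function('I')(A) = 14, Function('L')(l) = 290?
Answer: Rational(252257, 214) ≈ 1178.8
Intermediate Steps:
Function('r')(m) = Add(14, Mul(2, Pow(m, 2))) (Function('r')(m) = Add(Add(Pow(m, 2), Mul(m, m)), 14) = Add(Add(Pow(m, 2), Pow(m, 2)), 14) = Add(Mul(2, Pow(m, 2)), 14) = Add(14, Mul(2, Pow(m, 2))))
Mul(Add(Function('r')(-578), -163668), Pow(Add(Function('L')(-603), Function('S')(363)), -1)) = Mul(Add(Add(14, Mul(2, Pow(-578, 2))), -163668), Pow(Add(290, Add(-225, 363)), -1)) = Mul(Add(Add(14, Mul(2, 334084)), -163668), Pow(Add(290, 138), -1)) = Mul(Add(Add(14, 668168), -163668), Pow(428, -1)) = Mul(Add(668182, -163668), Rational(1, 428)) = Mul(504514, Rational(1, 428)) = Rational(252257, 214)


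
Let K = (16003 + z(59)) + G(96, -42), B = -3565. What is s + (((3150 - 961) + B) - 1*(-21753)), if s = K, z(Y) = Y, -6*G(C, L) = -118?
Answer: 109376/3 ≈ 36459.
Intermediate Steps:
G(C, L) = 59/3 (G(C, L) = -⅙*(-118) = 59/3)
K = 48245/3 (K = (16003 + 59) + 59/3 = 16062 + 59/3 = 48245/3 ≈ 16082.)
s = 48245/3 ≈ 16082.
s + (((3150 - 961) + B) - 1*(-21753)) = 48245/3 + (((3150 - 961) - 3565) - 1*(-21753)) = 48245/3 + ((2189 - 3565) + 21753) = 48245/3 + (-1376 + 21753) = 48245/3 + 20377 = 109376/3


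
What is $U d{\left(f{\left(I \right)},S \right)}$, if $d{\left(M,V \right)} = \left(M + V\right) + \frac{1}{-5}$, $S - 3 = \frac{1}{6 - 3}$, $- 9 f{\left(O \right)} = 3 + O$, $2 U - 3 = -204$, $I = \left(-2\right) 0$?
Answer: $- \frac{1407}{5} \approx -281.4$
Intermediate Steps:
$I = 0$
$U = - \frac{201}{2}$ ($U = \frac{3}{2} + \frac{1}{2} \left(-204\right) = \frac{3}{2} - 102 = - \frac{201}{2} \approx -100.5$)
$f{\left(O \right)} = - \frac{1}{3} - \frac{O}{9}$ ($f{\left(O \right)} = - \frac{3 + O}{9} = - \frac{1}{3} - \frac{O}{9}$)
$S = \frac{10}{3}$ ($S = 3 + \frac{1}{6 - 3} = 3 + \frac{1}{3} = \frac{10}{3} \approx 3.3333$)
$d{\left(M,V \right)} = - \frac{1}{5} + M + V$ ($d{\left(M,V \right)} = \left(M + V\right) - \frac{1}{5} = - \frac{1}{5} + M + V$)
$U d{\left(f{\left(I \right)},S \right)} = - \frac{201 \left(- \frac{1}{5} - \frac{1}{3} + \frac{10}{3}\right)}{2} = \left(- \frac{201}{2}\right) \frac{14}{5} = - \frac{1407}{5}$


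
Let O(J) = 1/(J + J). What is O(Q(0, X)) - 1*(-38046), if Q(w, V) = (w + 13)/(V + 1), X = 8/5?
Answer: 380461/10 ≈ 38046.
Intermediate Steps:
X = 8/5 (X = 8*(1/5) = 8/5 ≈ 1.6000)
Q(w, V) = (13 + w)/(1 + V)
O(J) = 1/(2*J)
O(Q(0, X)) - 1*(-38046) = 1/(2*(((13 + 0)/(1 + 8/5)))) - 1*(-38046) = 1/(2*((13/(13/5)))) + 38046 = 1/(2*(((5/13)*13))) + 38046 = (1/2)/5 + 38046 = (1/2)*(1/5) + 38046 = 1/10 + 38046 = 380461/10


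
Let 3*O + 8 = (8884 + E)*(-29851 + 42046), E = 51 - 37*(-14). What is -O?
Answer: -115279327/3 ≈ -3.8426e+7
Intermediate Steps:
E = 569 (E = 51 + 518 = 569)
O = 115279327/3 (O = -8/3 + ((8884 + 569)*(-29851 + 42046))/3 = -8/3 + (9453*12195)/3 = -8/3 + (⅓)*115279335 = -8/3 + 38426445 = 115279327/3 ≈ 3.8426e+7)
-O = -1*115279327/3 = -115279327/3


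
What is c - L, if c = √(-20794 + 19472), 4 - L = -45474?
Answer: -45478 + I*√1322 ≈ -45478.0 + 36.359*I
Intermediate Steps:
L = 45478 (L = 4 - 1*(-45474) = 4 + 45474 = 45478)
c = I*√1322 (c = √(-1322) = I*√1322 ≈ 36.359*I)
c - L = I*√1322 - 1*45478 = I*√1322 - 45478 = -45478 + I*√1322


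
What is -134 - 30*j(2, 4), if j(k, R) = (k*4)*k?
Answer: -614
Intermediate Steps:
j(k, R) = 4*k**2 (j(k, R) = (4*k)*k = 4*k**2)
-134 - 30*j(2, 4) = -134 - 120*2**2 = -134 - 120*4 = -134 - 30*16 = -134 - 480 = -614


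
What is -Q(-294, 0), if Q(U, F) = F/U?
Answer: 0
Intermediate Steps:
-Q(-294, 0) = -0/(-294) = -0*(-1)/294 = -1*0 = 0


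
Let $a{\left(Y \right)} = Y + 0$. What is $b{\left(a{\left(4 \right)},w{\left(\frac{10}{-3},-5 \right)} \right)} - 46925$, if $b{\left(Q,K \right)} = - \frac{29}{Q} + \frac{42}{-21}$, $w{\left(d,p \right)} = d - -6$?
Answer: $- \frac{187737}{4} \approx -46934.0$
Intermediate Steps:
$w{\left(d,p \right)} = 6 + d$ ($w{\left(d,p \right)} = d + 6 = 6 + d$)
$a{\left(Y \right)} = Y$
$b{\left(Q,K \right)} = -2 - \frac{29}{Q}$ ($b{\left(Q,K \right)} = - \frac{29}{Q} + 42 \left(- \frac{1}{21}\right) = - \frac{29}{Q} - 2 = -2 - \frac{29}{Q}$)
$b{\left(a{\left(4 \right)},w{\left(\frac{10}{-3},-5 \right)} \right)} - 46925 = \left(-2 - \frac{29}{4}\right) - 46925 = - \frac{37}{4} - 46925 = - \frac{187737}{4}$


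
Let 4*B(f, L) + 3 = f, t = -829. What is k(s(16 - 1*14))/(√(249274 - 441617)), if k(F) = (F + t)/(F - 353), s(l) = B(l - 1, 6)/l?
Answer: -3317*I*√192343/271780659 ≈ -0.0053526*I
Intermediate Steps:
B(f, L) = -¾ + f/4
s(l) = (-1 + l/4)/l (s(l) = (-¾ + (l - 1)/4)/l = (-¾ + (-1 + l)/4)/l = (-¾ + (-¼ + l/4))/l = (-1 + l/4)/l)
k(F) = (-829 + F)/(-353 + F) (k(F) = (F - 829)/(F - 353) = (-829 + F)/(-353 + F))
k(s(16 - 1*14))/(√(249274 - 441617)) = ((-829 + (-4 + (16 - 1*14))/(4*(16 - 1*14)))/(-353 + (-4 + (16 - 1*14))/(4*(16 - 1*14))))/(√(249274 - 441617)) = ((-829 + (-4 + (16 - 14))/(4*(16 - 14)))/(-353 + (-4 + (16 - 14))/(4*(16 - 14))))/(√(-192343)) = ((-829 + (¼)*(-4 + 2)/2)/(-353 + (¼)*(-4 + 2)/2))/((I*√192343)) = ((-829 + (¼)*(½)*(-2))/(-353 + (¼)*(½)*(-2)))*(-I*√192343/192343) = ((-829 - ¼)/(-353 - ¼))*(-I*√192343/192343) = (-3317/4/(-1413/4))*(-I*√192343/192343) = (-4/1413*(-3317/4))*(-I*√192343/192343) = 3317*(-I*√192343/192343)/1413 = -3317*I*√192343/271780659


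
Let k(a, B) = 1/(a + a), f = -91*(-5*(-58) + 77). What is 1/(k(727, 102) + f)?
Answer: -1454/48559237 ≈ -2.9943e-5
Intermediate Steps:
f = -33397 (f = -91*(290 + 77) = -91*367 = -33397)
k(a, B) = 1/(2*a)
1/(k(727, 102) + f) = 1/((1/2)/727 - 33397) = 1/((1/2)*(1/727) - 33397) = 1/(1/1454 - 33397) = 1/(-48559237/1454) = -1454/48559237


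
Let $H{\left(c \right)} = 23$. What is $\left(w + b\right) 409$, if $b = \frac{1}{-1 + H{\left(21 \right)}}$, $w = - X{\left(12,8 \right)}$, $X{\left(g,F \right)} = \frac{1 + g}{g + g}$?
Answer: $- \frac{53579}{264} \approx -202.95$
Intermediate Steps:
$X{\left(g,F \right)} = \frac{1 + g}{2 g}$
$w = - \frac{13}{24}$ ($w = - \frac{1 + 12}{2 \cdot 12} = - \frac{13}{2 \cdot 12} = \left(-1\right) \frac{13}{24} = - \frac{13}{24} \approx -0.54167$)
$b = \frac{1}{22}$ ($b = \frac{1}{-1 + 23} = \frac{1}{22} \approx 0.045455$)
$\left(w + b\right) 409 = \left(- \frac{13}{24} + \frac{1}{22}\right) 409 = \left(- \frac{131}{264}\right) 409 = - \frac{53579}{264}$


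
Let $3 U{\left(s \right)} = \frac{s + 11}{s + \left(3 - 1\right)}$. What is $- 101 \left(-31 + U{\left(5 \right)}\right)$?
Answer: $\frac{64135}{21} \approx 3054.0$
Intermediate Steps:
$U{\left(s \right)} = \frac{11 + s}{3 \left(2 + s\right)}$ ($U{\left(s \right)} = \frac{\left(s + 11\right) \frac{1}{s + \left(3 - 1\right)}}{3} = \frac{\left(11 + s\right) \frac{1}{s + \left(3 - 1\right)}}{3} = \frac{\left(11 + s\right) \frac{1}{s + 2}}{3} = \frac{\left(11 + s\right) \frac{1}{2 + s}}{3} = \frac{\frac{1}{2 + s} \left(11 + s\right)}{3} = \frac{11 + s}{3 \left(2 + s\right)}$)
$- 101 \left(-31 + U{\left(5 \right)}\right) = - 101 \left(-31 + \frac{11 + 5}{3 \left(2 + 5\right)}\right) = - 101 \left(-31 + \frac{1}{3} \cdot \frac{1}{7} \cdot 16\right) = - 101 \left(-31 + \frac{16}{21}\right) = \left(-101\right) \left(- \frac{635}{21}\right) = \frac{64135}{21}$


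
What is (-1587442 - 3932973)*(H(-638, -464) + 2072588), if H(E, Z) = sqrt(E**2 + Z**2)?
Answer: -11441545884020 - 320184070*sqrt(185) ≈ -1.1446e+13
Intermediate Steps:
(-1587442 - 3932973)*(H(-638, -464) + 2072588) = (-1587442 - 3932973)*(sqrt((-638)**2 + (-464)**2) + 2072588) = -5520415*(sqrt(407044 + 215296) + 2072588) = -5520415*(sqrt(622340) + 2072588) = -5520415*(58*sqrt(185) + 2072588) = -5520415*(2072588 + 58*sqrt(185)) = -11441545884020 - 320184070*sqrt(185)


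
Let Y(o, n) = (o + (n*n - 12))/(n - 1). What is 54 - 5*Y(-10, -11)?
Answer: 381/4 ≈ 95.250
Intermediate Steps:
Y(o, n) = (-12 + o + n²)/(-1 + n) (Y(o, n) = (o + (n² - 12))/(-1 + n) = (o + (-12 + n²))/(-1 + n) = (-12 + o + n²)/(-1 + n))
54 - 5*Y(-10, -11) = 54 - 5*(-12 - 10 + (-11)²)/(-1 - 11) = 54 - 5*(-12 - 10 + 121)/(-12) = 54 - (-5)*99/12 = 54 - 5*(-33/4) = 54 + 165/4 = 381/4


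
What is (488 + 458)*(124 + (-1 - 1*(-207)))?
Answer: 312180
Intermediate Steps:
(488 + 458)*(124 + (-1 - 1*(-207))) = 946*(124 + (-1 + 207)) = 946*(124 + 206) = 946*330 = 312180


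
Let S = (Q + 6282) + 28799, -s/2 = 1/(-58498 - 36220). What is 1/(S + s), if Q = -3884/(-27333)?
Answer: 1294463547/45411259661996 ≈ 2.8505e-5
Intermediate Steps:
s = 1/47359 (s = -2/(-58498 - 36220) = -2/(-94718) = -2*(-1/94718) = 1/47359 ≈ 2.1115e-5)
Q = 3884/27333 (Q = -3884*(-1/27333) = 3884/27333 ≈ 0.14210)
S = 958872857/27333 (S = (3884/27333 + 6282) + 28799 = 171709790/27333 + 28799 = 958872857/27333 ≈ 35081.)
1/(S + s) = 1/(958872857/27333 + 1/47359) = 1/(45411259661996/1294463547) = 1294463547/45411259661996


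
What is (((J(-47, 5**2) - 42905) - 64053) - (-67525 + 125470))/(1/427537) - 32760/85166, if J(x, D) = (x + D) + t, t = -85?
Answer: -3004140389812090/42583 ≈ -7.0548e+10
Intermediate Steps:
J(x, D) = -85 + D + x (J(x, D) = (x + D) - 85 = (D + x) - 85 = -85 + D + x)
(((J(-47, 5**2) - 42905) - 64053) - (-67525 + 125470))/(1/427537) - 32760/85166 = ((((-85 + 5**2 - 47) - 42905) - 64053) - (-67525 + 125470))/(1/427537) - 32760/85166 = ((((-85 + 25 - 47) - 42905) - 64053) - 1*57945)/(1/427537) - 32760*1/85166 = (((-107 - 42905) - 64053) - 57945)*427537 - 16380/42583 = ((-43012 - 64053) - 57945)*427537 - 16380/42583 = (-107065 - 57945)*427537 - 16380/42583 = -165010*427537 - 16380/42583 = -70547880370 - 16380/42583 = -3004140389812090/42583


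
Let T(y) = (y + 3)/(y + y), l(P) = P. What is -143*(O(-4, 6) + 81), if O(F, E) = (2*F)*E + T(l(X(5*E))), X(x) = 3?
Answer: -4862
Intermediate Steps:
T(y) = (3 + y)/(2*y) (T(y) = (3 + y)/((2*y)) = (3 + y)*(1/(2*y)) = (3 + y)/(2*y))
O(F, E) = 1 + 2*E*F (O(F, E) = (2*F)*E + (½)*(3 + 3)/3 = 2*E*F + (½)*(⅓)*6 = 2*E*F + 1 = 1 + 2*E*F)
-143*(O(-4, 6) + 81) = -143*((1 + 2*6*(-4)) + 81) = -143*((1 - 48) + 81) = -143*(-47 + 81) = -143*34 = -4862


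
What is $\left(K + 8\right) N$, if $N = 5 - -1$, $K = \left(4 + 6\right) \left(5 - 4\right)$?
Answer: $108$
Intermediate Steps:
$K = 10$ ($K = 10 \cdot 1 = 10$)
$N = 6$ ($N = 5 + 1 = 6$)
$\left(K + 8\right) N = \left(10 + 8\right) 6 = 18 \cdot 6 = 108$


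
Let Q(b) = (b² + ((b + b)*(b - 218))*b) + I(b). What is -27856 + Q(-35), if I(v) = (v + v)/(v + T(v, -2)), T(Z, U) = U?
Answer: -23919727/37 ≈ -6.4648e+5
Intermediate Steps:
I(v) = 2*v/(-2 + v) (I(v) = (v + v)/(v - 2) = (2*v)/(-2 + v) = 2*v/(-2 + v))
Q(b) = b² + 2*b/(-2 + b) + 2*b²*(-218 + b) (Q(b) = (b² + ((b + b)*(b - 218))*b) + 2*b/(-2 + b) = (b² + ((2*b)*(-218 + b))*b) + 2*b/(-2 + b) = (b² + (2*b*(-218 + b))*b) + 2*b/(-2 + b) = (b² + 2*b²*(-218 + b)) + 2*b/(-2 + b) = b² + 2*b/(-2 + b) + 2*b²*(-218 + b))
-27856 + Q(-35) = -27856 - 35*(2 - 35*(-435 + 2*(-35))*(-2 - 35))/(-2 - 35) = -27856 - 35*(2 - 35*(-435 - 70)*(-37))/(-37) = -27856 - 35*(-1/37)*(2 - 35*(-505)*(-37)) = -27856 - 35*(-1/37)*(2 - 653975) = -27856 - 35*(-1/37)*(-653973) = -27856 - 22889055/37 = -23919727/37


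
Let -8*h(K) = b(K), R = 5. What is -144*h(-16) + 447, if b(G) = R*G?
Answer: -993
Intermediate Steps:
b(G) = 5*G
h(K) = -5*K/8
-144*h(-16) + 447 = -(-90)*(-16) + 447 = -144*10 + 447 = -1440 + 447 = -993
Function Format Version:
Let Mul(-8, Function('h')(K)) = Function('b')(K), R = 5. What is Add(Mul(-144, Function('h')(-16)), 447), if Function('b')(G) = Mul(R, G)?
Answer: -993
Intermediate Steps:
Function('b')(G) = Mul(5, G)
Function('h')(K) = Mul(Rational(-5, 8), K) (Function('h')(K) = Mul(Rational(-1, 8), Mul(5, K)) = Mul(Rational(-5, 8), K))
Add(Mul(-144, Function('h')(-16)), 447) = Add(Mul(-144, Mul(Rational(-5, 8), -16)), 447) = Add(Mul(-144, 10), 447) = Add(-1440, 447) = -993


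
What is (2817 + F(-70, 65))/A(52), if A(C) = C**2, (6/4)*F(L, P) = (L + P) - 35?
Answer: 8371/8112 ≈ 1.0319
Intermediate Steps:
F(L, P) = -70/3 + 2*L/3 + 2*P/3 (F(L, P) = 2*((L + P) - 35)/3 = 2*(-35 + L + P)/3 = -70/3 + 2*L/3 + 2*P/3)
(2817 + F(-70, 65))/A(52) = (2817 + (-70/3 + (2/3)*(-70) + (2/3)*65))/(52**2) = (2817 + (-70/3 - 140/3 + 130/3))/2704 = (2817 - 80/3)*(1/2704) = (8371/3)*(1/2704) = 8371/8112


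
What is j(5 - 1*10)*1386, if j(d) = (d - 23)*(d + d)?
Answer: 388080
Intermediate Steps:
j(d) = 2*d*(-23 + d) (j(d) = (-23 + d)*(2*d) = 2*d*(-23 + d))
j(5 - 1*10)*1386 = (2*(5 - 1*10)*(-23 + (5 - 1*10)))*1386 = (2*(5 - 10)*(-23 + (5 - 10)))*1386 = (2*(-5)*(-23 - 5))*1386 = (2*(-5)*(-28))*1386 = 280*1386 = 388080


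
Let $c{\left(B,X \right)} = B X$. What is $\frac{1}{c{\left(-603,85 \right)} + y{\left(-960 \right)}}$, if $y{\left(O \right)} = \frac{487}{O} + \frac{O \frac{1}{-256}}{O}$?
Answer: $- \frac{3840}{196821163} \approx -1.951 \cdot 10^{-5}$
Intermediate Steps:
$y{\left(O \right)} = - \frac{1}{256} + \frac{487}{O}$ ($y{\left(O \right)} = \frac{487}{O} + \frac{O \left(- \frac{1}{256}\right)}{O} = \frac{487}{O} + \frac{\left(- \frac{1}{256}\right) O}{O} = \frac{487}{O} - \frac{1}{256} = - \frac{1}{256} + \frac{487}{O}$)
$\frac{1}{c{\left(-603,85 \right)} + y{\left(-960 \right)}} = \frac{1}{\left(-603\right) 85 + \frac{124672 - -960}{256 \left(-960\right)}} = \frac{1}{-51255 + \frac{1}{256} \left(- \frac{1}{960}\right) \left(124672 + 960\right)} = \frac{1}{-51255 + \frac{1}{256} \left(- \frac{1}{960}\right) 125632} = \frac{1}{-51255 - \frac{1963}{3840}} = \frac{1}{- \frac{196821163}{3840}} = - \frac{3840}{196821163}$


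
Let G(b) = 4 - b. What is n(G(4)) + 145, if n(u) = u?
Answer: 145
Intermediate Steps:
n(G(4)) + 145 = (4 - 1*4) + 145 = (4 - 4) + 145 = 0 + 145 = 145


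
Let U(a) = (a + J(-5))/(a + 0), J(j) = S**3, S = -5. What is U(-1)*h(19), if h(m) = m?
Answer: 2394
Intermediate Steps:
J(j) = -125 (J(j) = (-5)**3 = -125)
U(a) = (-125 + a)/a (U(a) = (a - 125)/(a + 0) = (-125 + a)/a)
U(-1)*h(19) = ((-125 - 1)/(-1))*19 = -1*(-126)*19 = 126*19 = 2394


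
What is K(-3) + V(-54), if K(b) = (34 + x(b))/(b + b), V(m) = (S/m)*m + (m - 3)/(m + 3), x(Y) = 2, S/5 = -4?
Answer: -423/17 ≈ -24.882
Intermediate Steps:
S = -20 (S = 5*(-4) = -20)
V(m) = -20 + (-3 + m)/(3 + m) (V(m) = (-20/m)*m + (m - 3)/(m + 3) = -20 + (-3 + m)/(3 + m))
K(b) = 18/b (K(b) = (34 + 2)/(b + b) = 36/((2*b)) = 36*(1/(2*b)) = 18/b)
K(-3) + V(-54) = 18/(-3) + (-63 - 19*(-54))/(3 - 54) = 18*(-⅓) + (-63 + 1026)/(-51) = -6 - 1/51*963 = -6 - 321/17 = -423/17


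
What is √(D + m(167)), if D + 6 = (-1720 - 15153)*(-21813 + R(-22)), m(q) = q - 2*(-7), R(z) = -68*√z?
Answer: 2*√(92012731 + 286841*I*√22) ≈ 19185.0 + 140.25*I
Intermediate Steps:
m(q) = 14 + q (m(q) = q + 14 = 14 + q)
D = 368050743 + 1147364*I*√22 (D = -6 + (-1720 - 15153)*(-21813 - 68*I*√22) = -6 - 16873*(-21813 - 68*I*√22) = -6 + (368050749 + 1147364*I*√22) = 368050743 + 1147364*I*√22 ≈ 3.6805e+8 + 5.3816e+6*I)
√(D + m(167)) = √((368050743 + 1147364*I*√22) + (14 + 167)) = √((368050743 + 1147364*I*√22) + 181) = √(368050924 + 1147364*I*√22)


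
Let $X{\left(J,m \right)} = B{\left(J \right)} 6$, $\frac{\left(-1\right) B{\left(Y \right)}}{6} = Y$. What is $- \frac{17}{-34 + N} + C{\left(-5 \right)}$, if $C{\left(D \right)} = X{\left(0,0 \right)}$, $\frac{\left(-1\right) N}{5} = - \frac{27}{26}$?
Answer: $\frac{442}{749} \approx 0.59012$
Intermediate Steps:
$B{\left(Y \right)} = - 6 Y$
$N = \frac{135}{26}$ ($N = - 5 \left(- \frac{27}{26}\right) = - 5 \left(\left(-27\right) \frac{1}{26}\right) = \left(-5\right) \left(- \frac{27}{26}\right) = \frac{135}{26} \approx 5.1923$)
$X{\left(J,m \right)} = - 36 J$ ($X{\left(J,m \right)} = - 6 J 6 = - 36 J$)
$C{\left(D \right)} = 0$ ($C{\left(D \right)} = \left(-36\right) 0 = 0$)
$- \frac{17}{-34 + N} + C{\left(-5 \right)} = - \frac{17}{-34 + \frac{135}{26}} + 0 = - \frac{17}{- \frac{749}{26}} + 0 = \left(-17\right) \left(- \frac{26}{749}\right) + 0 = \frac{442}{749} + 0 = \frac{442}{749}$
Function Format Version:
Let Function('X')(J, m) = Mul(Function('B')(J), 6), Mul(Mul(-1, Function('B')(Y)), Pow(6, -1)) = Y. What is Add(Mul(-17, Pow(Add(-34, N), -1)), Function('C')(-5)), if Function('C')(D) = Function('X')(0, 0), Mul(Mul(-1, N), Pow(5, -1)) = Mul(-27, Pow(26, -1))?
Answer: Rational(442, 749) ≈ 0.59012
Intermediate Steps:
Function('B')(Y) = Mul(-6, Y)
N = Rational(135, 26) (N = Mul(-5, Mul(-27, Pow(26, -1))) = Mul(-5, Mul(-27, Rational(1, 26))) = Mul(-5, Rational(-27, 26)) = Rational(135, 26) ≈ 5.1923)
Function('X')(J, m) = Mul(-36, J) (Function('X')(J, m) = Mul(Mul(-6, J), 6) = Mul(-36, J))
Function('C')(D) = 0 (Function('C')(D) = Mul(-36, 0) = 0)
Add(Mul(-17, Pow(Add(-34, N), -1)), Function('C')(-5)) = Add(Mul(-17, Pow(Add(-34, Rational(135, 26)), -1)), 0) = Add(Mul(-17, Pow(Rational(-749, 26), -1)), 0) = Add(Mul(-17, Rational(-26, 749)), 0) = Add(Rational(442, 749), 0) = Rational(442, 749)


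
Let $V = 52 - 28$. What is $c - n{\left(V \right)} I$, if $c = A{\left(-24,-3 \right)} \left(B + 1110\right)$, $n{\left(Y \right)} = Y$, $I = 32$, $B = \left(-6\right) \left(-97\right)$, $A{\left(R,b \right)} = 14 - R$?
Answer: $63528$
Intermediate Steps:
$B = 582$
$V = 24$
$c = 64296$ ($c = \left(14 - -24\right) \left(582 + 1110\right) = \left(14 + 24\right) 1692 = 38 \cdot 1692 = 64296$)
$c - n{\left(V \right)} I = 64296 - 24 \cdot 32 = 64296 - 768 = 63528$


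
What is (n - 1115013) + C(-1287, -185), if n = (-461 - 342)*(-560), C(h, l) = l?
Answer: -665518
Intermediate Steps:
n = 449680 (n = -803*(-560) = 449680)
(n - 1115013) + C(-1287, -185) = (449680 - 1115013) - 185 = -665333 - 185 = -665518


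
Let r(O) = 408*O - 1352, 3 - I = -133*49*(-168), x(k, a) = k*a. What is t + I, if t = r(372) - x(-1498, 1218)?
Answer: 880135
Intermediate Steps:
x(k, a) = a*k
I = -1094853 (I = 3 - (-133*49)*(-168) = 3 - (-6517)*(-168) = 3 - 1*1094856 = 3 - 1094856 = -1094853)
r(O) = -1352 + 408*O
t = 1974988 (t = (-1352 + 408*372) - 1218*(-1498) = (-1352 + 151776) - 1*(-1824564) = 150424 + 1824564 = 1974988)
t + I = 1974988 - 1094853 = 880135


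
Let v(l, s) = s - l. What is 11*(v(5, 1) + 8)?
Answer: 44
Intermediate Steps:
11*(v(5, 1) + 8) = 11*((1 - 1*5) + 8) = 11*((1 - 5) + 8) = 11*(-4 + 8) = 11*4 = 44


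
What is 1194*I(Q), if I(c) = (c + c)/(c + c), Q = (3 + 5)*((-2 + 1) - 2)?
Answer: 1194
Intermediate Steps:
Q = -24 (Q = 8*(-1 - 2) = 8*(-3) = -24)
I(c) = 1 (I(c) = (2*c)/((2*c)) = (2*c)*(1/(2*c)) = 1)
1194*I(Q) = 1194*1 = 1194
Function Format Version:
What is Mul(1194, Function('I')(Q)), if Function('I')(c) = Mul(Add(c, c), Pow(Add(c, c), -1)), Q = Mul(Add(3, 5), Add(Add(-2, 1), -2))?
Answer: 1194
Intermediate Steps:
Q = -24 (Q = Mul(8, Add(-1, -2)) = Mul(8, -3) = -24)
Function('I')(c) = 1 (Function('I')(c) = Mul(Mul(2, c), Pow(Mul(2, c), -1)) = Mul(Mul(2, c), Mul(Rational(1, 2), Pow(c, -1))) = 1)
Mul(1194, Function('I')(Q)) = Mul(1194, 1) = 1194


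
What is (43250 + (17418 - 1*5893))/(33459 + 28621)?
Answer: 10955/12416 ≈ 0.88233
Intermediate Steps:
(43250 + (17418 - 1*5893))/(33459 + 28621) = (43250 + (17418 - 5893))/62080 = (43250 + 11525)*(1/62080) = 54775*(1/62080) = 10955/12416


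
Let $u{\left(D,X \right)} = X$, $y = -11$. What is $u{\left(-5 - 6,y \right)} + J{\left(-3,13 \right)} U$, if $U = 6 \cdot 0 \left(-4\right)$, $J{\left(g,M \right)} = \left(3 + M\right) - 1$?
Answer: $-11$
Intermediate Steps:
$J{\left(g,M \right)} = 2 + M$
$U = 0$ ($U = 0 \left(-4\right) = 0$)
$u{\left(-5 - 6,y \right)} + J{\left(-3,13 \right)} U = -11 + \left(2 + 13\right) 0 = -11 + 15 \cdot 0 = -11 + 0 = -11$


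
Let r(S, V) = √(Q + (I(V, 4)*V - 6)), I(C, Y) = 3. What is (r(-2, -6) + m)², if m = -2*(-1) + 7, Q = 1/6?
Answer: (54 + I*√858)²/36 ≈ 57.167 + 87.875*I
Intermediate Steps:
Q = ⅙ ≈ 0.16667
r(S, V) = √(-35/6 + 3*V) (r(S, V) = √(⅙ + (3*V - 6)) = √(⅙ + (-6 + 3*V)) = √(-35/6 + 3*V))
m = 9 (m = 2 + 7 = 9)
(r(-2, -6) + m)² = (√(-210 + 108*(-6))/6 + 9)² = (√(-210 - 648)/6 + 9)² = (√(-858)/6 + 9)² = ((I*√858)/6 + 9)² = (I*√858/6 + 9)² = (9 + I*√858/6)²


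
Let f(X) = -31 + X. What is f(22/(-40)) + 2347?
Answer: 46309/20 ≈ 2315.4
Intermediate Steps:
f(22/(-40)) + 2347 = (-31 + 22/(-40)) + 2347 = (-31 + 22*(-1/40)) + 2347 = (-31 - 11/20) + 2347 = -631/20 + 2347 = 46309/20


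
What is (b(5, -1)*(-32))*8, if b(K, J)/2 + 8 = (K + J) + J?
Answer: 2560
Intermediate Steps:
b(K, J) = -16 + 2*K + 4*J (b(K, J) = -16 + 2*((K + J) + J) = -16 + 2*((J + K) + J) = -16 + 2*(K + 2*J) = -16 + (2*K + 4*J) = -16 + 2*K + 4*J)
(b(5, -1)*(-32))*8 = ((-16 + 2*5 + 4*(-1))*(-32))*8 = ((-16 + 10 - 4)*(-32))*8 = -10*(-32)*8 = 320*8 = 2560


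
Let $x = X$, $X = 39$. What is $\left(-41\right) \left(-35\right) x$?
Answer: $55965$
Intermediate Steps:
$x = 39$
$\left(-41\right) \left(-35\right) x = \left(-41\right) \left(-35\right) 39 = 1435 \cdot 39 = 55965$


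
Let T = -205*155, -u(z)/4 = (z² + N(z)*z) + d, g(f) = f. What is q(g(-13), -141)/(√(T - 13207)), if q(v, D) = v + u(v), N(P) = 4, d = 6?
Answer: 505*I*√102/2142 ≈ 2.3811*I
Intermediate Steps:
u(z) = -24 - 16*z - 4*z² (u(z) = -4*((z² + 4*z) + 6) = -4*(6 + z² + 4*z) = -24 - 16*z - 4*z²)
T = -31775
q(v, D) = -24 - 15*v - 4*v² (q(v, D) = v + (-24 - 16*v - 4*v²) = -24 - 15*v - 4*v²)
q(g(-13), -141)/(√(T - 13207)) = (-24 - 15*(-13) - 4*(-13)²)/(√(-31775 - 13207)) = (-24 + 195 - 4*169)/(√(-44982)) = (-24 + 195 - 676)/((21*I*√102)) = -(-505)*I*√102/2142 = 505*I*√102/2142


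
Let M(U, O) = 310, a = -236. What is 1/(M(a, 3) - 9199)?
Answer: -1/8889 ≈ -0.00011250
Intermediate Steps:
1/(M(a, 3) - 9199) = 1/(310 - 9199) = 1/(-8889) = -1/8889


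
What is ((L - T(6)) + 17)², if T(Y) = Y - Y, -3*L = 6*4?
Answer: 81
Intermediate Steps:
L = -8 (L = -2*4 = -⅓*24 = -8)
T(Y) = 0
((L - T(6)) + 17)² = ((-8 - 1*0) + 17)² = ((-8 + 0) + 17)² = (-8 + 17)² = 9² = 81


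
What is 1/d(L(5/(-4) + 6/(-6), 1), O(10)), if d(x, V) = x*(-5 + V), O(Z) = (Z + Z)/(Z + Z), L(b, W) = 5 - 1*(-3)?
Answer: -1/32 ≈ -0.031250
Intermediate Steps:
L(b, W) = 8 (L(b, W) = 5 + 3 = 8)
O(Z) = 1 (O(Z) = (2*Z)/((2*Z)) = (2*Z)*(1/(2*Z)) = 1)
1/d(L(5/(-4) + 6/(-6), 1), O(10)) = 1/(8*(-5 + 1)) = 1/(8*(-4)) = 1/(-32) = -1/32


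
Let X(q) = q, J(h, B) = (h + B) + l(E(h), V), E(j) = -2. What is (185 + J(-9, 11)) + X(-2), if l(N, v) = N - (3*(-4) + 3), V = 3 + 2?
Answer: 192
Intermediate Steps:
V = 5
l(N, v) = 9 + N (l(N, v) = N - (-12 + 3) = N - 1*(-9) = N + 9 = 9 + N)
J(h, B) = 7 + B + h (J(h, B) = (h + B) + (9 - 2) = (B + h) + 7 = 7 + B + h)
(185 + J(-9, 11)) + X(-2) = (185 + (7 + 11 - 9)) - 2 = (185 + 9) - 2 = 194 - 2 = 192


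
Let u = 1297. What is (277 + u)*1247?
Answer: 1962778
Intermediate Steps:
(277 + u)*1247 = (277 + 1297)*1247 = 1574*1247 = 1962778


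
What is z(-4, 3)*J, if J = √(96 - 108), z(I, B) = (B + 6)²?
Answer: 162*I*√3 ≈ 280.59*I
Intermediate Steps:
z(I, B) = (6 + B)²
J = 2*I*√3 (J = √(-12) = 2*I*√3 ≈ 3.4641*I)
z(-4, 3)*J = (6 + 3)²*(2*I*√3) = 9²*(2*I*√3) = 81*(2*I*√3) = 162*I*√3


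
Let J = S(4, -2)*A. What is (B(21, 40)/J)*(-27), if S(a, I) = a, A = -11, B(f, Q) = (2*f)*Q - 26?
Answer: 22329/22 ≈ 1015.0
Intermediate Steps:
B(f, Q) = -26 + 2*Q*f (B(f, Q) = 2*Q*f - 26 = -26 + 2*Q*f)
J = -44 (J = 4*(-11) = -44)
(B(21, 40)/J)*(-27) = ((-26 + 2*40*21)/(-44))*(-27) = ((-26 + 1680)*(-1/44))*(-27) = (1654*(-1/44))*(-27) = -827/22*(-27) = 22329/22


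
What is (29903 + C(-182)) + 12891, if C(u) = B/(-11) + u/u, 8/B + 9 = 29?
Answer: 2353723/55 ≈ 42795.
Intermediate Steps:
B = ⅖ (B = 8/(-9 + 29) = 8/20 = 8*(1/20) = ⅖ ≈ 0.40000)
C(u) = 53/55 (C(u) = (⅖)/(-11) + u/u = (⅖)*(-1/11) + 1 = -2/55 + 1 = 53/55)
(29903 + C(-182)) + 12891 = (29903 + 53/55) + 12891 = 1644718/55 + 12891 = 2353723/55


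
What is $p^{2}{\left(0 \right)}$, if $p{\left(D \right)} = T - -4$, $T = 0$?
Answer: $16$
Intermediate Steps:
$p{\left(D \right)} = 4$ ($p{\left(D \right)} = 0 - -4 = 0 + 4 = 4$)
$p^{2}{\left(0 \right)} = 4^{2} = 16$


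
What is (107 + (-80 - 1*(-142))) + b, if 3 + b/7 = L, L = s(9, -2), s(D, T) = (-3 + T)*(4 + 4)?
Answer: -132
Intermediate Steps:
s(D, T) = -24 + 8*T (s(D, T) = (-3 + T)*8 = -24 + 8*T)
L = -40 (L = -24 + 8*(-2) = -24 - 16 = -40)
b = -301 (b = -21 + 7*(-40) = -21 - 280 = -301)
(107 + (-80 - 1*(-142))) + b = (107 + (-80 - 1*(-142))) - 301 = (107 + (-80 + 142)) - 301 = (107 + 62) - 301 = 169 - 301 = -132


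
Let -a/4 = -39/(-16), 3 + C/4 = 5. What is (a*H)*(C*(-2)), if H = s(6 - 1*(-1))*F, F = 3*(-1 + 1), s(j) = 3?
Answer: 0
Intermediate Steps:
C = 8 (C = -12 + 4*5 = -12 + 20 = 8)
F = 0 (F = 3*0 = 0)
a = -39/4 (a = -(-156)/(-16) = -(-156)*(-1)/16 = -4*39/16 = -39/4 ≈ -9.7500)
H = 0 (H = 3*0 = 0)
(a*H)*(C*(-2)) = (-39/4*0)*(8*(-2)) = 0*(-16) = 0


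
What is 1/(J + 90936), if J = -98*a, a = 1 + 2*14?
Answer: 1/88094 ≈ 1.1352e-5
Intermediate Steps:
a = 29 (a = 1 + 28 = 29)
J = -2842 (J = -98*29 = -2842)
1/(J + 90936) = 1/(-2842 + 90936) = 1/88094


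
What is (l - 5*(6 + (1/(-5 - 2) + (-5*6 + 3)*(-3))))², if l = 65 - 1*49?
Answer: 8573184/49 ≈ 1.7496e+5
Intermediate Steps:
l = 16 (l = 65 - 49 = 16)
(l - 5*(6 + (1/(-5 - 2) + (-5*6 + 3)*(-3))))² = (16 - 5*(6 + (1/(-5 - 2) + (-5*6 + 3)*(-3))))² = (16 - 5*(6 + (1/(-7) + (-30 + 3)*(-3))))² = (16 - 5*(6 + (-⅐ - 27*(-3))))² = (16 - 5*(6 + (-⅐ + 81)))² = (16 - 5*(6 + 566/7))² = (16 - 5*608/7)² = (16 - 3040/7)² = (-2928/7)² = 8573184/49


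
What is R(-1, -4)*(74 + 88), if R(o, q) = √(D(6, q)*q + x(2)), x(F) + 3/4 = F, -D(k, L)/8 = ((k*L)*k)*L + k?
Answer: 81*√74501 ≈ 22109.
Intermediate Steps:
D(k, L) = -8*k - 8*L²*k² (D(k, L) = -8*(((k*L)*k)*L + k) = -8*(((L*k)*k)*L + k) = -8*((L*k²)*L + k) = -8*(L²*k² + k) = -8*(k + L²*k²) = -8*k - 8*L²*k²)
x(F) = -¾ + F
R(o, q) = √(5/4 + q*(-48 - 288*q²)) (R(o, q) = √((-8*6*(1 + 6*q²))*q + (-¾ + 2)) = √((-48 - 288*q²)*q + 5/4) = √(q*(-48 - 288*q²) + 5/4) = √(5/4 + q*(-48 - 288*q²)))
R(-1, -4)*(74 + 88) = (√(5 - 1152*(-4)³ - 192*(-4))/2)*(74 + 88) = (√(5 - 1152*(-64) + 768)/2)*162 = (√(5 + 73728 + 768)/2)*162 = (√74501/2)*162 = 81*√74501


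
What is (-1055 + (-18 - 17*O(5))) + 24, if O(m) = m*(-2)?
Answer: -879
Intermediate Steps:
O(m) = -2*m
(-1055 + (-18 - 17*O(5))) + 24 = (-1055 + (-18 - (-34)*5)) + 24 = (-1055 + (-18 - 17*(-10))) + 24 = (-1055 + (-18 + 170)) + 24 = (-1055 + 152) + 24 = -903 + 24 = -879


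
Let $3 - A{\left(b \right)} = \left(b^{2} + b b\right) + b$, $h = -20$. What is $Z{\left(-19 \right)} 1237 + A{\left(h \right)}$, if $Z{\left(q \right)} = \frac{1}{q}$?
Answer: $- \frac{16000}{19} \approx -842.11$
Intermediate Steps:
$A{\left(b \right)} = 3 - b - 2 b^{2}$ ($A{\left(b \right)} = 3 - \left(\left(b^{2} + b b\right) + b\right) = 3 - \left(\left(b^{2} + b^{2}\right) + b\right) = 3 - \left(2 b^{2} + b\right) = 3 - \left(b + 2 b^{2}\right) = 3 - b - 2 b^{2}$)
$Z{\left(-19 \right)} 1237 + A{\left(h \right)} = \frac{1}{-19} \cdot 1237 - \left(-23 + 800\right) = \left(- \frac{1}{19}\right) 1237 + \left(3 + 20 - 800\right) = - \frac{1237}{19} + \left(3 + 20 - 800\right) = - \frac{1237}{19} - 777 = - \frac{16000}{19}$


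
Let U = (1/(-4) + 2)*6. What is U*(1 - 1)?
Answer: 0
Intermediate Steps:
U = 21/2 (U = (-¼ + 2)*6 = (7/4)*6 = 21/2 ≈ 10.500)
U*(1 - 1) = 21*(1 - 1)/2 = (21/2)*0 = 0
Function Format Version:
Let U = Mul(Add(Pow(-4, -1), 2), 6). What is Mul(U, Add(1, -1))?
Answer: 0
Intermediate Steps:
U = Rational(21, 2) (U = Mul(Add(Rational(-1, 4), 2), 6) = Mul(Rational(7, 4), 6) = Rational(21, 2) ≈ 10.500)
Mul(U, Add(1, -1)) = Mul(Rational(21, 2), Add(1, -1)) = Mul(Rational(21, 2), 0) = 0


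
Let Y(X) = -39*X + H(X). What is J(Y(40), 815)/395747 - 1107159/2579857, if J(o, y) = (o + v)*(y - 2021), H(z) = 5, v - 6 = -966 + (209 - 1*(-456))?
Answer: 5317764099927/1020970668179 ≈ 5.2085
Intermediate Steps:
v = -295 (v = 6 + (-966 + (209 - 1*(-456))) = 6 + (-966 + (209 + 456)) = 6 + (-966 + 665) = 6 - 301 = -295)
Y(X) = 5 - 39*X (Y(X) = -39*X + 5 = 5 - 39*X)
J(o, y) = (-2021 + y)*(-295 + o) (J(o, y) = (o - 295)*(y - 2021) = (-295 + o)*(-2021 + y) = (-2021 + y)*(-295 + o))
J(Y(40), 815)/395747 - 1107159/2579857 = (596195 - 2021*(5 - 39*40) - 295*815 + (5 - 39*40)*815)/395747 - 1107159/2579857 = (596195 - 2021*(5 - 1560) - 240425 + (5 - 1560)*815)*(1/395747) - 1107159*1/2579857 = (596195 - 2021*(-1555) - 240425 - 1555*815)*(1/395747) - 1107159/2579857 = (596195 + 3142655 - 240425 - 1267325)*(1/395747) - 1107159/2579857 = 2231100*(1/395747) - 1107159/2579857 = 2231100/395747 - 1107159/2579857 = 5317764099927/1020970668179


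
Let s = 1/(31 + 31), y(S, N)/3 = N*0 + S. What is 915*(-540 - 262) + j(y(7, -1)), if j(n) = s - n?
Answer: -45498761/62 ≈ -7.3385e+5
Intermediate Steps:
y(S, N) = 3*S (y(S, N) = 3*(N*0 + S) = 3*(0 + S) = 3*S)
s = 1/62 ≈ 0.016129
j(n) = 1/62 - n
915*(-540 - 262) + j(y(7, -1)) = 915*(-540 - 262) + (1/62 - 3*7) = 915*(-802) + (1/62 - 1*21) = -733830 + (1/62 - 21) = -733830 - 1301/62 = -45498761/62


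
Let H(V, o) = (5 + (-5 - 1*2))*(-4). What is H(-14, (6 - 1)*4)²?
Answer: 64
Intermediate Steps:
H(V, o) = 8 (H(V, o) = (5 + (-5 - 2))*(-4) = (5 - 7)*(-4) = -2*(-4) = 8)
H(-14, (6 - 1)*4)² = 8² = 64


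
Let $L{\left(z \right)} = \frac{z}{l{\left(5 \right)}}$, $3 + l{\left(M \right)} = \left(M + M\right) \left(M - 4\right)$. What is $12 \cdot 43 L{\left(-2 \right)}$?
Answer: $- \frac{1032}{7} \approx -147.43$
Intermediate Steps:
$l{\left(M \right)} = -3 + 2 M \left(-4 + M\right)$ ($l{\left(M \right)} = -3 + \left(M + M\right) \left(M - 4\right) = -3 + 2 M \left(-4 + M\right)$)
$L{\left(z \right)} = \frac{z}{7}$ ($L{\left(z \right)} = \frac{z}{-3 - 40 + 2 \cdot 5^{2}} = \frac{z}{-3 - 40 + 2 \cdot 25} = \frac{z}{-3 - 40 + 50} = \frac{z}{7}$)
$12 \cdot 43 L{\left(-2 \right)} = 12 \cdot 43 \cdot \frac{1}{7} \left(-2\right) = 516 \left(- \frac{2}{7}\right) = - \frac{1032}{7}$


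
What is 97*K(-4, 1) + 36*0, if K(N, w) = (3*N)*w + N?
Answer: -1552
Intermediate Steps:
K(N, w) = N + 3*N*w (K(N, w) = 3*N*w + N = N + 3*N*w)
97*K(-4, 1) + 36*0 = 97*(-4*(1 + 3*1)) + 36*0 = 97*(-4*(1 + 3)) + 0 = 97*(-4*4) + 0 = 97*(-16) + 0 = -1552 + 0 = -1552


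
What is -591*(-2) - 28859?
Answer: -27677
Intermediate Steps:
-591*(-2) - 28859 = 1182 - 28859 = -27677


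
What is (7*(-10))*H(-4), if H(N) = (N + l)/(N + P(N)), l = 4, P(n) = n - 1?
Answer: 0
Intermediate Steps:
P(n) = -1 + n
H(N) = (4 + N)/(-1 + 2*N) (H(N) = (N + 4)/(N + (-1 + N)) = (4 + N)/(-1 + 2*N))
(7*(-10))*H(-4) = (7*(-10))*((4 - 4)/(-1 + 2*(-4))) = -70*0/(-1 - 8) = -70*0/(-9) = -(-70)*0/9 = -70*0 = 0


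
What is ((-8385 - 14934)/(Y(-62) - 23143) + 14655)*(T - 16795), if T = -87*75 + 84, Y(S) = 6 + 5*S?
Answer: -7984798220544/23447 ≈ -3.4055e+8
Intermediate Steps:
T = -6441 (T = -6525 + 84 = -6441)
((-8385 - 14934)/(Y(-62) - 23143) + 14655)*(T - 16795) = ((-8385 - 14934)/((6 + 5*(-62)) - 23143) + 14655)*(-6441 - 16795) = (-23319/((6 - 310) - 23143) + 14655)*(-23236) = (-23319/(-304 - 23143) + 14655)*(-23236) = (-23319/(-23447) + 14655)*(-23236) = (-23319*(-1/23447) + 14655)*(-23236) = (23319/23447 + 14655)*(-23236) = (343639104/23447)*(-23236) = -7984798220544/23447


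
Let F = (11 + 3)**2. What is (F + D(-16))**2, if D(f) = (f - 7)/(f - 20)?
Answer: 50112241/1296 ≈ 38667.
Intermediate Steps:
F = 196 (F = 14**2 = 196)
D(f) = (-7 + f)/(-20 + f)
(F + D(-16))**2 = (196 + (-7 - 16)/(-20 - 16))**2 = (196 - 23/(-36))**2 = (196 - 1/36*(-23))**2 = (196 + 23/36)**2 = (7079/36)**2 = 50112241/1296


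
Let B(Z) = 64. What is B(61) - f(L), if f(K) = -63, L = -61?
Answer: 127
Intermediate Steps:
B(61) - f(L) = 64 - 1*(-63) = 64 + 63 = 127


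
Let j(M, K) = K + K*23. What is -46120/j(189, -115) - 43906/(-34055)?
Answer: 42294929/2349795 ≈ 17.999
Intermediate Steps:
j(M, K) = 24*K (j(M, K) = K + 23*K = 24*K)
-46120/j(189, -115) - 43906/(-34055) = -46120/(24*(-115)) - 43906/(-34055) = -46120/(-2760) - 43906*(-1/34055) = -46120*(-1/2760) + 43906/34055 = 1153/69 + 43906/34055 = 42294929/2349795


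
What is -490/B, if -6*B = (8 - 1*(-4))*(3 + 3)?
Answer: 245/6 ≈ 40.833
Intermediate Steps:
B = -12 (B = -(8 - 1*(-4))*(3 + 3)/6 = -(8 + 4)*6/6 = -2*6 = -1/6*72 = -12)
-490/B = -490/(-12) = -490*(-1/12) = 245/6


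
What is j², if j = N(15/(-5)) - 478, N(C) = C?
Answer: 231361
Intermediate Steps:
j = -481 (j = 15/(-5) - 478 = 15*(-⅕) - 478 = -3 - 478 = -481)
j² = (-481)² = 231361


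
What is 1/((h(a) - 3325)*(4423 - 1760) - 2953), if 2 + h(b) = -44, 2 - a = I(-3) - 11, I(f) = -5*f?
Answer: -1/8979926 ≈ -1.1136e-7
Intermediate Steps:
a = -2 (a = 2 - (-5*(-3) - 11) = 2 - (15 - 11) = 2 - 1*4 = 2 - 4 = -2)
h(b) = -46 (h(b) = -2 - 44 = -46)
1/((h(a) - 3325)*(4423 - 1760) - 2953) = 1/((-46 - 3325)*(4423 - 1760) - 2953) = 1/(-3371*2663 - 2953) = 1/(-8976973 - 2953) = 1/(-8979926) = -1/8979926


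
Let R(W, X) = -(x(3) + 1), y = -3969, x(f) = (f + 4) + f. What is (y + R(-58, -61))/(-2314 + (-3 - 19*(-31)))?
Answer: 995/432 ≈ 2.3032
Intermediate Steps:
x(f) = 4 + 2*f (x(f) = (4 + f) + f = 4 + 2*f)
R(W, X) = -11 (R(W, X) = -((4 + 2*3) + 1) = -((4 + 6) + 1) = -(10 + 1) = -1*11 = -11)
(y + R(-58, -61))/(-2314 + (-3 - 19*(-31))) = (-3969 - 11)/(-2314 + (-3 - 19*(-31))) = -3980/(-2314 + (-3 + 589)) = -3980/(-2314 + 586) = -3980/(-1728) = -3980*(-1/1728) = 995/432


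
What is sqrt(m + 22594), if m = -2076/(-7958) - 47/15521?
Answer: sqrt(2879341325057901)/356983 ≈ 150.31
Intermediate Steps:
m = 92045/356983 (m = -2076*(-1/7958) - 47*1/15521 = 6/23 - 47/15521 = 92045/356983 ≈ 0.25784)
sqrt(m + 22594) = sqrt(92045/356983 + 22594) = sqrt(8065765947/356983) = sqrt(2879341325057901)/356983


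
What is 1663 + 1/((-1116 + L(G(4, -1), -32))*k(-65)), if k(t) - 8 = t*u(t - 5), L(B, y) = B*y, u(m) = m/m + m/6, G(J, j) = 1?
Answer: 4016796893/2415392 ≈ 1663.0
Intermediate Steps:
u(m) = 1 + m/6 (u(m) = 1 + m*(1/6) = 1 + m/6)
k(t) = 8 + t*(1/6 + t/6) (k(t) = 8 + t*(1 + (t - 5)/6) = 8 + t*(1 + (-5 + t)/6) = 8 + t*(1 + (-5/6 + t/6)) = 8 + t*(1/6 + t/6))
1663 + 1/((-1116 + L(G(4, -1), -32))*k(-65)) = 1663 + 1/((-1116 + 1*(-32))*(8 + (1/6)*(-65)*(1 - 65))) = 1663 + 1/((-1116 - 32)*(8 + (1/6)*(-65)*(-64))) = 1663 + 1/((-1148)*(8 + 2080/3)) = 1663 - 1/(1148*2104/3) = 1663 - 1/1148*3/2104 = 1663 - 3/2415392 = 4016796893/2415392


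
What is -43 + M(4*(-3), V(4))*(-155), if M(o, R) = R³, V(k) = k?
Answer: -9963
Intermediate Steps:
-43 + M(4*(-3), V(4))*(-155) = -43 + 4³*(-155) = -43 + 64*(-155) = -43 - 9920 = -9963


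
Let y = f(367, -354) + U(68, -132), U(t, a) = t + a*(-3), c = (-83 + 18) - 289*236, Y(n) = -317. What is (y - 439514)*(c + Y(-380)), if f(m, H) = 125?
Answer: 30104110050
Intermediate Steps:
c = -68269 (c = -65 - 68204 = -68269)
U(t, a) = t - 3*a
y = 589 (y = 125 + (68 - 3*(-132)) = 125 + (68 + 396) = 125 + 464 = 589)
(y - 439514)*(c + Y(-380)) = (589 - 439514)*(-68269 - 317) = -438925*(-68586) = 30104110050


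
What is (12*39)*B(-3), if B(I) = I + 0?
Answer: -1404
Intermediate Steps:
B(I) = I
(12*39)*B(-3) = (12*39)*(-3) = 468*(-3) = -1404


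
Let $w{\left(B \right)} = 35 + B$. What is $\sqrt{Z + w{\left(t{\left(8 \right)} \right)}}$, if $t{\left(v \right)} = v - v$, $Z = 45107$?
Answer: $\sqrt{45142} \approx 212.47$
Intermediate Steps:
$t{\left(v \right)} = 0$
$\sqrt{Z + w{\left(t{\left(8 \right)} \right)}} = \sqrt{45107 + \left(35 + 0\right)} = \sqrt{45107 + 35} = \sqrt{45142}$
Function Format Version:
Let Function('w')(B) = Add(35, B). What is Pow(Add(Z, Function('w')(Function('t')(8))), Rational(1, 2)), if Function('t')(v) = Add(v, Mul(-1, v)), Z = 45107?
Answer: Pow(45142, Rational(1, 2)) ≈ 212.47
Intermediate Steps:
Function('t')(v) = 0
Pow(Add(Z, Function('w')(Function('t')(8))), Rational(1, 2)) = Pow(Add(45107, Add(35, 0)), Rational(1, 2)) = Pow(Add(45107, 35), Rational(1, 2)) = Pow(45142, Rational(1, 2))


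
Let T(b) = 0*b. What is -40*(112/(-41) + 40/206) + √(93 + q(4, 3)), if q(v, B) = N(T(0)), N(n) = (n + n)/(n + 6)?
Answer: 428640/4223 + √93 ≈ 111.14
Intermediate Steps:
T(b) = 0
N(n) = 2*n/(6 + n) (N(n) = (2*n)/(6 + n) = 2*n/(6 + n))
q(v, B) = 0 (q(v, B) = 2*0/(6 + 0) = 2*0/6 = 2*0*(⅙) = 0)
-40*(112/(-41) + 40/206) + √(93 + q(4, 3)) = -40*(112/(-41) + 40/206) + √(93 + 0) = -40*(112*(-1/41) + 40*(1/206)) + √93 = -40*(-112/41 + 20/103) + √93 = -40*(-10716/4223) + √93 = 428640/4223 + √93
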